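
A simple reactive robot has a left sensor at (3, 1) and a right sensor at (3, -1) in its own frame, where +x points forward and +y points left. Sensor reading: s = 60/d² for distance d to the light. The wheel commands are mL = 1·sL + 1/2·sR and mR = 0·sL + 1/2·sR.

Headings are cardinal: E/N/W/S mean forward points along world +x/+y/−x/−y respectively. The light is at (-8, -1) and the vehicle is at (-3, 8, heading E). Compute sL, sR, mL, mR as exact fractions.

left sensor world pos  = (0, 9); dL² = 164
right sensor world pos = (0, 7); dR² = 128
sL = 60/164 = 15/41
sR = 60/128 = 15/32
mL = 1·sL + 1/2·sR = 1575/2624
mR = 0·sL + 1/2·sR = 15/64

15/41 15/32 1575/2624 15/64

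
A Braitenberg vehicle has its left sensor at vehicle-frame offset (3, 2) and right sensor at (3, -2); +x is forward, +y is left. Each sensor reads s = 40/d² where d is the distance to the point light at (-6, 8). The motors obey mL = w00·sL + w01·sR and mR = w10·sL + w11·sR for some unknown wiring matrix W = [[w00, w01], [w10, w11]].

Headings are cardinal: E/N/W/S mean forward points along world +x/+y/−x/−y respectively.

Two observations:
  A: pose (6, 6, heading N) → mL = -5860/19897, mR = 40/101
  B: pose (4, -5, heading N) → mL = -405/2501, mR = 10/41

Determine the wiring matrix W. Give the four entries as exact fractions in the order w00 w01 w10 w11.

obs A: pose=(6,6,N) → sL=40/101, sR=40/197, mL=-5860/19897, mR=40/101
obs B: pose=(4,-5,N) → sL=10/41, sR=10/61, mL=-405/2501, mR=10/41
sensor matrix S = [[40/101, 40/197], [10/41, 10/61]]; det S = 766400/49762397
solve [mL_A; mL_B] = S·[w00; w01] and [mR_A; mR_B] = S·[w10; w11]:
  w00 = -1, w01 = 1/2, w10 = 1, w11 = 0

-1 1/2 1 0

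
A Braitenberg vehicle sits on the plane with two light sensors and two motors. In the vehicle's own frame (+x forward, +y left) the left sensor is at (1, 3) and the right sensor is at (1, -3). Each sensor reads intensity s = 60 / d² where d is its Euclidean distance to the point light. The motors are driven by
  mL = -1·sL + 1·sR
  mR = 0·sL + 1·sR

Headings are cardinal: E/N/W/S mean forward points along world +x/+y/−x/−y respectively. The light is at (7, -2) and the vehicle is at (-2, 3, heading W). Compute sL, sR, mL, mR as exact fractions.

15/26 15/41 -225/1066 15/41

left sensor world pos  = (-3, 0); dL² = 104
right sensor world pos = (-3, 6); dR² = 164
sL = 60/104 = 15/26
sR = 60/164 = 15/41
mL = -1·sL + 1·sR = -225/1066
mR = 0·sL + 1·sR = 15/41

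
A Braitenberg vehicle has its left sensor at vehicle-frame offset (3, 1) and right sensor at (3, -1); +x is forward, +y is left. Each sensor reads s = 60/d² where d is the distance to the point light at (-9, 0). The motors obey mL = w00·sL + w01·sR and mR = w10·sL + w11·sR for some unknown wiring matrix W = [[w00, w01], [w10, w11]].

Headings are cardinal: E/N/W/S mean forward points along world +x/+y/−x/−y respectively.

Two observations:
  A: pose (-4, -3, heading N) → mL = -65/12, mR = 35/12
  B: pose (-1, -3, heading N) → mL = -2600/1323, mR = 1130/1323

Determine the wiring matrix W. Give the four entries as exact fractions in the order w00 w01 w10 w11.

obs A: pose=(-4,-3,N) → sL=15/4, sR=5/3, mL=-65/12, mR=35/12
obs B: pose=(-1,-3,N) → sL=60/49, sR=20/27, mL=-2600/1323, mR=1130/1323
sensor matrix S = [[15/4, 5/3], [60/49, 20/27]]; det S = 325/441
solve [mL_A; mL_B] = S·[w00; w01] and [mR_A; mR_B] = S·[w10; w11]:
  w00 = -1, w01 = -1, w10 = 1, w11 = -1/2

-1 -1 1 -1/2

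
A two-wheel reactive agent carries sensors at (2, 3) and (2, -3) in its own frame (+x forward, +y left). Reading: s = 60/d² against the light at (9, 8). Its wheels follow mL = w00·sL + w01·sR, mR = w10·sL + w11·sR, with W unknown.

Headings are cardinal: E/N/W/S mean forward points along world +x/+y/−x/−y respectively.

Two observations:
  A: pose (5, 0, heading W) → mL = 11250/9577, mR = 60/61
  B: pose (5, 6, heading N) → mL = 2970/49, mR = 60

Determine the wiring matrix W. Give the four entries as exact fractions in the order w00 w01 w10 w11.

1/2 1 0 1

obs A: pose=(5,0,W) → sL=60/157, sR=60/61, mL=11250/9577, mR=60/61
obs B: pose=(5,6,N) → sL=60/49, sR=60, mL=2970/49, mR=60
sensor matrix S = [[60/157, 60/61], [60/49, 60]]; det S = 10195200/469273
solve [mL_A; mL_B] = S·[w00; w01] and [mR_A; mR_B] = S·[w10; w11]:
  w00 = 1/2, w01 = 1, w10 = 0, w11 = 1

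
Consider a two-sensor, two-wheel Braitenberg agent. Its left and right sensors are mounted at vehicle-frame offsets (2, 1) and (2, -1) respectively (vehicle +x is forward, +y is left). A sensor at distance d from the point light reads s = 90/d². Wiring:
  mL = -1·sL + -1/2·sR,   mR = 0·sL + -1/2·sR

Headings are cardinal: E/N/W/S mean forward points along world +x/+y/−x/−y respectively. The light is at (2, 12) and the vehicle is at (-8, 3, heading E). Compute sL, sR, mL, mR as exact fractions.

left sensor world pos  = (-6, 4); dL² = 128
right sensor world pos = (-6, 2); dR² = 164
sL = 90/128 = 45/64
sR = 90/164 = 45/82
mL = -1·sL + -1/2·sR = -2565/2624
mR = 0·sL + -1/2·sR = -45/164

45/64 45/82 -2565/2624 -45/164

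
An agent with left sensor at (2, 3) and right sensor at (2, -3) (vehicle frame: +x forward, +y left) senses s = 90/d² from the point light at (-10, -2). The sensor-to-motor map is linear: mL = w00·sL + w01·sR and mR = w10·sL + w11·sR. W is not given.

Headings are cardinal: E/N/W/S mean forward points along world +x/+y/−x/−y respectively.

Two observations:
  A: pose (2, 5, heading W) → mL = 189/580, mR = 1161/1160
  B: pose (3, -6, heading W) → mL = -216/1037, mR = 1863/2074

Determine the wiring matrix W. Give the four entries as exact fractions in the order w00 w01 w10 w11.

obs A: pose=(2,5,W) → sL=45/58, sR=9/20, mL=189/580, mR=1161/1160
obs B: pose=(3,-6,W) → sL=9/17, sR=45/61, mL=-216/1037, mR=1863/2074
sensor matrix S = [[45/58, 9/20], [9/17, 45/61]]; det S = 200961/601460
solve [mL_A; mL_B] = S·[w00; w01] and [mR_A; mR_B] = S·[w10; w11]:
  w00 = 1, w01 = -1, w10 = 1, w11 = 1/2

1 -1 1 1/2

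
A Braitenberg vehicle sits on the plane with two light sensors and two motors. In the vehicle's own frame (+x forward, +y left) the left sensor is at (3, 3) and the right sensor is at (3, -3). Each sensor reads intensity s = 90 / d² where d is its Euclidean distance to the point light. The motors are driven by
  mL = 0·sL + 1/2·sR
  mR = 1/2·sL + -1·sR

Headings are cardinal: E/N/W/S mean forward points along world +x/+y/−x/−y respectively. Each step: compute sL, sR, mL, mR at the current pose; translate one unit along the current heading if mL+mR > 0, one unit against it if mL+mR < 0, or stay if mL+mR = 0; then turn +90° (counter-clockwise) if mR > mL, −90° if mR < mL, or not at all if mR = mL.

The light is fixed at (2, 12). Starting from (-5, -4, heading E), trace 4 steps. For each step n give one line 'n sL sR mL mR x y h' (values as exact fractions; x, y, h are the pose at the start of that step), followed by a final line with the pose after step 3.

n=0: pose=(-5,-4,E); sL=18/37, sR=90/377; mL=45/377, mR=63/13949; mL+mR=1728/13949 → advance +1; mR−mL=-1602/13949 → turn -1·90°
n=1: pose=(-4,-4,S); sL=9/37, sR=45/221; mL=45/442, mR=-1341/16354; mL+mR=162/8177 → advance +1; mR−mL=-1503/8177 → turn -1·90°
n=2: pose=(-4,-5,W); sL=90/481, sR=90/277; mL=45/277, mR=-30825/133237; mL+mR=-9180/133237 → advance -1; mR−mL=-52470/133237 → turn -1·90°
n=3: pose=(-3,-5,N); sL=9/26, sR=9/20; mL=9/40, mR=-18/65; mL+mR=-27/520 → advance -1; mR−mL=-261/520 → turn -1·90°

0 18/37 90/377 45/377 63/13949 -5 -4 E
1 9/37 45/221 45/442 -1341/16354 -4 -4 S
2 90/481 90/277 45/277 -30825/133237 -4 -5 W
3 9/26 9/20 9/40 -18/65 -3 -5 N
final -3 -6 E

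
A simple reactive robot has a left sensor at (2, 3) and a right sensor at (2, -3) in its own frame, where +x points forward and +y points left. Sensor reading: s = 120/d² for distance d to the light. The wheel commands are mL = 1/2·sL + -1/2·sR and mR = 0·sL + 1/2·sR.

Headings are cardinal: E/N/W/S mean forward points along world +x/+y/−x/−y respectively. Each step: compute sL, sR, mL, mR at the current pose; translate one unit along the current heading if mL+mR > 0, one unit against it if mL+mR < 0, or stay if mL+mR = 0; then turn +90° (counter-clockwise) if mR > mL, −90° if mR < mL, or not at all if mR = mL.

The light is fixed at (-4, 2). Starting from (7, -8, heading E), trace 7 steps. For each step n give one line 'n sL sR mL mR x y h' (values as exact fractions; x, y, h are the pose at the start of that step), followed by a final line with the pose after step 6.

0 60/109 60/169 1800/18421 30/169 7 -8 E
1 24/29 120/289 1728/8381 60/289 8 -8 N
2 30/61 15/17 -405/2074 15/34 8 -7 W
3 120/317 24/37 -1584/11729 12/37 7 -7 S
4 60/109 60/169 1800/18421 30/169 7 -8 E
5 24/29 120/289 1728/8381 60/289 8 -8 N
6 30/61 15/17 -405/2074 15/34 8 -7 W
final 7 -7 S

n=0: pose=(7,-8,E); sL=60/109, sR=60/169; mL=1800/18421, mR=30/169; mL+mR=30/109 → advance +1; mR−mL=1470/18421 → turn +1·90°
n=1: pose=(8,-8,N); sL=24/29, sR=120/289; mL=1728/8381, mR=60/289; mL+mR=12/29 → advance +1; mR−mL=12/8381 → turn +1·90°
n=2: pose=(8,-7,W); sL=30/61, sR=15/17; mL=-405/2074, mR=15/34; mL+mR=15/61 → advance +1; mR−mL=660/1037 → turn +1·90°
n=3: pose=(7,-7,S); sL=120/317, sR=24/37; mL=-1584/11729, mR=12/37; mL+mR=60/317 → advance +1; mR−mL=5388/11729 → turn +1·90°
n=4: pose=(7,-8,E); sL=60/109, sR=60/169; mL=1800/18421, mR=30/169; mL+mR=30/109 → advance +1; mR−mL=1470/18421 → turn +1·90°
n=5: pose=(8,-8,N); sL=24/29, sR=120/289; mL=1728/8381, mR=60/289; mL+mR=12/29 → advance +1; mR−mL=12/8381 → turn +1·90°
n=6: pose=(8,-7,W); sL=30/61, sR=15/17; mL=-405/2074, mR=15/34; mL+mR=15/61 → advance +1; mR−mL=660/1037 → turn +1·90°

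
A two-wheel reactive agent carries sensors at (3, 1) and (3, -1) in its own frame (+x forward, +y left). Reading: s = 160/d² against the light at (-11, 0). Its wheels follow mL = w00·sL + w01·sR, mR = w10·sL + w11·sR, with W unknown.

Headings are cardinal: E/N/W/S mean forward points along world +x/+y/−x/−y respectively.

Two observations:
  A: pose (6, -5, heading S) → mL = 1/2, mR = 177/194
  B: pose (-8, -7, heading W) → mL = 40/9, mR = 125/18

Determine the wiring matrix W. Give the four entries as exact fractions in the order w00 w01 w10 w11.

0 1 1 1

obs A: pose=(6,-5,S) → sL=40/97, sR=1/2, mL=1/2, mR=177/194
obs B: pose=(-8,-7,W) → sL=5/2, sR=40/9, mL=40/9, mR=125/18
sensor matrix S = [[40/97, 1/2], [5/2, 40/9]]; det S = 2035/3492
solve [mL_A; mL_B] = S·[w00; w01] and [mR_A; mR_B] = S·[w10; w11]:
  w00 = 0, w01 = 1, w10 = 1, w11 = 1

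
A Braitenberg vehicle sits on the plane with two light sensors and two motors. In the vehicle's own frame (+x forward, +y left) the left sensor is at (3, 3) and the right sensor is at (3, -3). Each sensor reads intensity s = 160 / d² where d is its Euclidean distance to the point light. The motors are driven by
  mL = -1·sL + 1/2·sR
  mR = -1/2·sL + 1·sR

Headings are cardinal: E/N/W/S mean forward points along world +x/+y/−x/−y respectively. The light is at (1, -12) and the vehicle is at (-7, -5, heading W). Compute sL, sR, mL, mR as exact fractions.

160/137 160/221 -24400/30277 4240/30277

left sensor world pos  = (-10, -8); dL² = 137
right sensor world pos = (-10, -2); dR² = 221
sL = 160/137 = 160/137
sR = 160/221 = 160/221
mL = -1·sL + 1/2·sR = -24400/30277
mR = -1/2·sL + 1·sR = 4240/30277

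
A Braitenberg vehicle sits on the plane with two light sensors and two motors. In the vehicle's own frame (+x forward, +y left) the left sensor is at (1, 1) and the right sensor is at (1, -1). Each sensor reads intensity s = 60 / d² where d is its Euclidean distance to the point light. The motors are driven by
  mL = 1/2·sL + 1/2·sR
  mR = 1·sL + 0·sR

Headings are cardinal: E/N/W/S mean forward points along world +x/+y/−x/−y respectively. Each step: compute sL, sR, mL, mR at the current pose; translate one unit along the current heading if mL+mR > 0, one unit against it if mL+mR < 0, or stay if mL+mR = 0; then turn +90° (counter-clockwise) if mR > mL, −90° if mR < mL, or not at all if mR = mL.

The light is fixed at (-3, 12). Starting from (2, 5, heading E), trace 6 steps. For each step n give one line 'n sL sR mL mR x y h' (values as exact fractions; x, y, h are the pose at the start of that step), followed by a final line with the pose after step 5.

0 5/6 3/5 43/60 5/6 2 5 E
1 60/61 12/17 876/1037 60/61 3 5 N
2 30/37 6/5 186/185 30/37 3 6 W
3 60/41 60/61 3060/2501 60/41 2 6 N
4 15/13 15/8 315/208 15/13 2 7 W
5 12/5 60/41 396/205 12/5 1 7 N
final 1 8 W

n=0: pose=(2,5,E); sL=5/6, sR=3/5; mL=43/60, mR=5/6; mL+mR=31/20 → advance +1; mR−mL=7/60 → turn +1·90°
n=1: pose=(3,5,N); sL=60/61, sR=12/17; mL=876/1037, mR=60/61; mL+mR=1896/1037 → advance +1; mR−mL=144/1037 → turn +1·90°
n=2: pose=(3,6,W); sL=30/37, sR=6/5; mL=186/185, mR=30/37; mL+mR=336/185 → advance +1; mR−mL=-36/185 → turn -1·90°
n=3: pose=(2,6,N); sL=60/41, sR=60/61; mL=3060/2501, mR=60/41; mL+mR=6720/2501 → advance +1; mR−mL=600/2501 → turn +1·90°
n=4: pose=(2,7,W); sL=15/13, sR=15/8; mL=315/208, mR=15/13; mL+mR=555/208 → advance +1; mR−mL=-75/208 → turn -1·90°
n=5: pose=(1,7,N); sL=12/5, sR=60/41; mL=396/205, mR=12/5; mL+mR=888/205 → advance +1; mR−mL=96/205 → turn +1·90°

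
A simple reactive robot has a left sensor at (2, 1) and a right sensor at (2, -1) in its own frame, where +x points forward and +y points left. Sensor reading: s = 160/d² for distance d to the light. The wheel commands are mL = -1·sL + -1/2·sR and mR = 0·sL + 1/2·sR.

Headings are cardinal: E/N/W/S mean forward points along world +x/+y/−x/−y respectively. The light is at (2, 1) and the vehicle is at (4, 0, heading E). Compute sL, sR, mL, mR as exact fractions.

10 8 -14 4

left sensor world pos  = (6, 1); dL² = 16
right sensor world pos = (6, -1); dR² = 20
sL = 160/16 = 10
sR = 160/20 = 8
mL = -1·sL + -1/2·sR = -14
mR = 0·sL + 1/2·sR = 4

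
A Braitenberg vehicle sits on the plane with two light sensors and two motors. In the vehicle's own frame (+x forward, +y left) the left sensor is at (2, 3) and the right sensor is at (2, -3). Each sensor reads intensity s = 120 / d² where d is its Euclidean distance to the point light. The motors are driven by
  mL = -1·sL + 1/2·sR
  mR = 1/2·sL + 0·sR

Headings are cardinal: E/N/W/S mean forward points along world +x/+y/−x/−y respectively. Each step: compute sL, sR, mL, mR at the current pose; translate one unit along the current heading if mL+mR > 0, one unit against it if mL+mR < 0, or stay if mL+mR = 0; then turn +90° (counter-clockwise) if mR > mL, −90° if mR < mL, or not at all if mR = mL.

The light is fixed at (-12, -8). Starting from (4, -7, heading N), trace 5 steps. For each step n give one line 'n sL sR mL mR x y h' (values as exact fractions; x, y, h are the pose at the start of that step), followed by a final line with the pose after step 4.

n=0: pose=(4,-7,N); sL=60/89, sR=12/37; mL=-1686/3293, mR=30/89; mL+mR=-576/3293 → advance -1; mR−mL=2796/3293 → turn +1·90°
n=1: pose=(4,-8,W); sL=24/41, sR=24/41; mL=-12/41, mR=12/41; mL+mR=0 → advance +0; mR−mL=24/41 → turn +1·90°
n=2: pose=(4,-8,S); sL=24/73, sR=120/173; mL=228/12629, mR=12/73; mL+mR=2304/12629 → advance +1; mR−mL=1848/12629 → turn +1·90°
n=3: pose=(4,-9,E); sL=15/41, sR=6/17; mL=-132/697, mR=15/82; mL+mR=-9/1394 → advance -1; mR−mL=519/1394 → turn +1·90°
n=4: pose=(3,-9,N); sL=24/29, sR=24/65; mL=-1212/1885, mR=12/29; mL+mR=-432/1885 → advance -1; mR−mL=1992/1885 → turn +1·90°

0 60/89 12/37 -1686/3293 30/89 4 -7 N
1 24/41 24/41 -12/41 12/41 4 -8 W
2 24/73 120/173 228/12629 12/73 4 -8 S
3 15/41 6/17 -132/697 15/82 4 -9 E
4 24/29 24/65 -1212/1885 12/29 3 -9 N
final 3 -10 W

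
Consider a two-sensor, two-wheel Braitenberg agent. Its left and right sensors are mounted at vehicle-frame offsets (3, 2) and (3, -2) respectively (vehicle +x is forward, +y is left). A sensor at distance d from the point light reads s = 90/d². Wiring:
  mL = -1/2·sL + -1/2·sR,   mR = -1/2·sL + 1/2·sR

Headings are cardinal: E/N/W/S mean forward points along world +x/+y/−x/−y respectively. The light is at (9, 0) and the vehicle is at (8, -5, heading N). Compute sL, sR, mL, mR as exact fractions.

90/13 18 -162/13 72/13

left sensor world pos  = (6, -2); dL² = 13
right sensor world pos = (10, -2); dR² = 5
sL = 90/13 = 90/13
sR = 90/5 = 18
mL = -1/2·sL + -1/2·sR = -162/13
mR = -1/2·sL + 1/2·sR = 72/13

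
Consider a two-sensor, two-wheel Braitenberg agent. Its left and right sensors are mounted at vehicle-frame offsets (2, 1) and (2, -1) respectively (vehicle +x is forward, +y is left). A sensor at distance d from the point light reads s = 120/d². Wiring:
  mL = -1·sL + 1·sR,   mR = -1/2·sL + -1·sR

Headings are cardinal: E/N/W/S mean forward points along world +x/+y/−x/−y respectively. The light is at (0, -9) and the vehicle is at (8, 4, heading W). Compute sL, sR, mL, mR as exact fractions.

2/3 15/29 -13/87 -74/87

left sensor world pos  = (6, 3); dL² = 180
right sensor world pos = (6, 5); dR² = 232
sL = 120/180 = 2/3
sR = 120/232 = 15/29
mL = -1·sL + 1·sR = -13/87
mR = -1/2·sL + -1·sR = -74/87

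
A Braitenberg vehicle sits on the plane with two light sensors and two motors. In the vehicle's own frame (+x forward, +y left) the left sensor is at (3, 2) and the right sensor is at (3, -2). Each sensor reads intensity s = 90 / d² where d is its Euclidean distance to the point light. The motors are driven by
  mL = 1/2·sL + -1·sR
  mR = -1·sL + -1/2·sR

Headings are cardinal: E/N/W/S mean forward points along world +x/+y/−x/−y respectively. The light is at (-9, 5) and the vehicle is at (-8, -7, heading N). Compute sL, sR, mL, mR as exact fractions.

left sensor world pos  = (-10, -4); dL² = 82
right sensor world pos = (-6, -4); dR² = 90
sL = 90/82 = 45/41
sR = 90/90 = 1
mL = 1/2·sL + -1·sR = -37/82
mR = -1·sL + -1/2·sR = -131/82

45/41 1 -37/82 -131/82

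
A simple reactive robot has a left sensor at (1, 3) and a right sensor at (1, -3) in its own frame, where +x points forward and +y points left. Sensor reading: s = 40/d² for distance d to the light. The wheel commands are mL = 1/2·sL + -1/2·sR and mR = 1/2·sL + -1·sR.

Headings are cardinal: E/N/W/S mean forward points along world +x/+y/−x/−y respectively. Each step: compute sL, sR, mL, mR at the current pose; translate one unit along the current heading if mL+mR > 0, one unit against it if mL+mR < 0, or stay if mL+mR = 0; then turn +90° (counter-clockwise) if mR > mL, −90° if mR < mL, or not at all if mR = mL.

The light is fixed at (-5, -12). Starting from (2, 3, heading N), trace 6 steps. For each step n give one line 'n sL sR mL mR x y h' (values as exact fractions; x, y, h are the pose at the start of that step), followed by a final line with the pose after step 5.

0 5/34 10/89 105/6052 -235/6052 2 3 N
1 40/353 8/37 -672/13061 -2084/13061 2 2 E
2 4/25 20/89 -72/2225 -322/2225 1 2 S
3 40/169 40/349 3600/58981 220/58981 1 3 W
4 2/13 1/8 3/208 -5/104 0 3 N
5 8/65 40/157 -672/10205 -1972/10205 0 2 E
final -1 2 S

n=0: pose=(2,3,N); sL=5/34, sR=10/89; mL=105/6052, mR=-235/6052; mL+mR=-65/3026 → advance -1; mR−mL=-5/89 → turn -1·90°
n=1: pose=(2,2,E); sL=40/353, sR=8/37; mL=-672/13061, mR=-2084/13061; mL+mR=-2756/13061 → advance -1; mR−mL=-4/37 → turn -1·90°
n=2: pose=(1,2,S); sL=4/25, sR=20/89; mL=-72/2225, mR=-322/2225; mL+mR=-394/2225 → advance -1; mR−mL=-10/89 → turn -1·90°
n=3: pose=(1,3,W); sL=40/169, sR=40/349; mL=3600/58981, mR=220/58981; mL+mR=3820/58981 → advance +1; mR−mL=-20/349 → turn -1·90°
n=4: pose=(0,3,N); sL=2/13, sR=1/8; mL=3/208, mR=-5/104; mL+mR=-7/208 → advance -1; mR−mL=-1/16 → turn -1·90°
n=5: pose=(0,2,E); sL=8/65, sR=40/157; mL=-672/10205, mR=-1972/10205; mL+mR=-2644/10205 → advance -1; mR−mL=-20/157 → turn -1·90°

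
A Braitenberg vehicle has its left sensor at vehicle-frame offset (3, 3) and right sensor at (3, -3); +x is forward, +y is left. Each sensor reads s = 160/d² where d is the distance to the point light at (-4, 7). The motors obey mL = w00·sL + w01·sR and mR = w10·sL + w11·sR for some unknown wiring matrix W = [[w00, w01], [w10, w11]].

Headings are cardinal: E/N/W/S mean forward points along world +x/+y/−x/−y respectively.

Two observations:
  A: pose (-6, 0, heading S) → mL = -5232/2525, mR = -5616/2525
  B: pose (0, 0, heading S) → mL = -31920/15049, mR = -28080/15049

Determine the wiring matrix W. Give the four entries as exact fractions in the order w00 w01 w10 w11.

obs A: pose=(-6,0,S) → sL=160/101, sR=32/25, mL=-5232/2525, mR=-5616/2525
obs B: pose=(0,0,S) → sL=160/149, sR=160/101, mL=-31920/15049, mR=-28080/15049
sensor matrix S = [[160/101, 32/25], [160/149, 160/101]]; det S = 8626176/7599745
solve [mL_A; mL_B] = S·[w00; w01] and [mR_A; mR_B] = S·[w10; w11]:
  w00 = -1/2, w01 = -1, w10 = -1, w11 = -1/2

-1/2 -1 -1 -1/2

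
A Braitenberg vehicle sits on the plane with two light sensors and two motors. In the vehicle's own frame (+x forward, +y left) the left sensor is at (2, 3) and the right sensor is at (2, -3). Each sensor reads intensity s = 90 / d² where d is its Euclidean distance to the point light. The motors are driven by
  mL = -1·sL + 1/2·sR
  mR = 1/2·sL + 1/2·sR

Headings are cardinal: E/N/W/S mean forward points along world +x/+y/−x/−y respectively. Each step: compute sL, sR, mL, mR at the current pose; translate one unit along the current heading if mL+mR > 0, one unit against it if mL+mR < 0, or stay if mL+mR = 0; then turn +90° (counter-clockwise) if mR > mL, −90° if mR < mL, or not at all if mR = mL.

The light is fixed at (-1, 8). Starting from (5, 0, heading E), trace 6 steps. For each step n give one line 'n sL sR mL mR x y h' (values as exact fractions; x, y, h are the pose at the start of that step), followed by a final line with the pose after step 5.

0 90/89 18/37 -2529/3293 2466/3293 5 0 E
1 9/4 9/10 -9/5 63/40 4 0 N
2 10/17 2 7/17 22/17 4 -1 W
3 9/17 45/61 -333/2074 657/1037 3 -1 S
4 18/17 18/41 -585/697 522/697 3 -2 E
5 45/32 9/10 -153/160 369/320 2 -2 N
final 2 -1 W

n=0: pose=(5,0,E); sL=90/89, sR=18/37; mL=-2529/3293, mR=2466/3293; mL+mR=-63/3293 → advance -1; mR−mL=135/89 → turn +1·90°
n=1: pose=(4,0,N); sL=9/4, sR=9/10; mL=-9/5, mR=63/40; mL+mR=-9/40 → advance -1; mR−mL=27/8 → turn +1·90°
n=2: pose=(4,-1,W); sL=10/17, sR=2; mL=7/17, mR=22/17; mL+mR=29/17 → advance +1; mR−mL=15/17 → turn +1·90°
n=3: pose=(3,-1,S); sL=9/17, sR=45/61; mL=-333/2074, mR=657/1037; mL+mR=981/2074 → advance +1; mR−mL=27/34 → turn +1·90°
n=4: pose=(3,-2,E); sL=18/17, sR=18/41; mL=-585/697, mR=522/697; mL+mR=-63/697 → advance -1; mR−mL=27/17 → turn +1·90°
n=5: pose=(2,-2,N); sL=45/32, sR=9/10; mL=-153/160, mR=369/320; mL+mR=63/320 → advance +1; mR−mL=135/64 → turn +1·90°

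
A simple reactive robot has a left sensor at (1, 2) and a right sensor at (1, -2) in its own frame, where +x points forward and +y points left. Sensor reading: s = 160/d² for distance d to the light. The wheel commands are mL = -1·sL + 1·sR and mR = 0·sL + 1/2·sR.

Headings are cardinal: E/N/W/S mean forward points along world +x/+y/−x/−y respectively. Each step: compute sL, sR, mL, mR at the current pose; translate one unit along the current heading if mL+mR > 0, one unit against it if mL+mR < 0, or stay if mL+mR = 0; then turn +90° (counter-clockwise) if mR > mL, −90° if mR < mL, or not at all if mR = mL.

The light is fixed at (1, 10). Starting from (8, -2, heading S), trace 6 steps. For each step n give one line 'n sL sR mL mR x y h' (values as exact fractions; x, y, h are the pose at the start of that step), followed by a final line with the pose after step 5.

0 16/25 80/97 448/2425 40/97 8 -2 S
1 32/37 160/289 -3328/10693 80/289 8 -3 E
2 1 10/13 -3/13 5/13 7 -3 N
3 160/221 32/25 3072/5525 16/25 7 -2 W
4 80/109 80/89 1600/9701 40/89 6 -2 S
5 160/157 160/261 -16640/40977 80/261 6 -3 E
final 5 -3 N

n=0: pose=(8,-2,S); sL=16/25, sR=80/97; mL=448/2425, mR=40/97; mL+mR=1448/2425 → advance +1; mR−mL=552/2425 → turn +1·90°
n=1: pose=(8,-3,E); sL=32/37, sR=160/289; mL=-3328/10693, mR=80/289; mL+mR=-368/10693 → advance -1; mR−mL=6288/10693 → turn +1·90°
n=2: pose=(7,-3,N); sL=1, sR=10/13; mL=-3/13, mR=5/13; mL+mR=2/13 → advance +1; mR−mL=8/13 → turn +1·90°
n=3: pose=(7,-2,W); sL=160/221, sR=32/25; mL=3072/5525, mR=16/25; mL+mR=6608/5525 → advance +1; mR−mL=464/5525 → turn +1·90°
n=4: pose=(6,-2,S); sL=80/109, sR=80/89; mL=1600/9701, mR=40/89; mL+mR=5960/9701 → advance +1; mR−mL=2760/9701 → turn +1·90°
n=5: pose=(6,-3,E); sL=160/157, sR=160/261; mL=-16640/40977, mR=80/261; mL+mR=-1360/13659 → advance -1; mR−mL=29200/40977 → turn +1·90°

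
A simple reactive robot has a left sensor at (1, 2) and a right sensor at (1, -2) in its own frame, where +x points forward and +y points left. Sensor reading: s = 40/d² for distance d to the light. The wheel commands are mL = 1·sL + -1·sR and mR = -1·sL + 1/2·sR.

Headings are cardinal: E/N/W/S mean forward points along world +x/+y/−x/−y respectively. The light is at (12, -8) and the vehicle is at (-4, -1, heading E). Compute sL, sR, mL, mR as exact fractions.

20/153 4/25 -112/3825 -194/3825

left sensor world pos  = (-3, 1); dL² = 306
right sensor world pos = (-3, -3); dR² = 250
sL = 40/306 = 20/153
sR = 40/250 = 4/25
mL = 1·sL + -1·sR = -112/3825
mR = -1·sL + 1/2·sR = -194/3825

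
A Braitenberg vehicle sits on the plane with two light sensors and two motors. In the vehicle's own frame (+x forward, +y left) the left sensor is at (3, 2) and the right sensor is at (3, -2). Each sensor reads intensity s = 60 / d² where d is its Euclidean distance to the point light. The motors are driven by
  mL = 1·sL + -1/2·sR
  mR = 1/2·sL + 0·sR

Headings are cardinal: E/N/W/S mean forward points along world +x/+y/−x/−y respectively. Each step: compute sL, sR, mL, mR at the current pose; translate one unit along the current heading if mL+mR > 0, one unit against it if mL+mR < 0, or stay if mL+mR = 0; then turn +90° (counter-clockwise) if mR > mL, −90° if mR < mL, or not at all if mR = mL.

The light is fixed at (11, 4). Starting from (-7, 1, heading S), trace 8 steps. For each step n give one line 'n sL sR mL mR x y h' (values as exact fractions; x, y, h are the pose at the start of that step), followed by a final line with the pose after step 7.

n=0: pose=(-7,1,S); sL=15/73, sR=15/109; mL=2175/15914, mR=15/146; mL+mR=1905/7957 → advance +1; mR−mL=-270/7957 → turn -1·90°
n=1: pose=(-7,0,W); sL=20/159, sR=12/89; mL=826/14151, mR=10/159; mL+mR=572/4717 → advance +1; mR−mL=64/14151 → turn +1·90°
n=2: pose=(-8,0,S); sL=30/169, sR=6/49; mL=963/8281, mR=15/169; mL+mR=1698/8281 → advance +1; mR−mL=-228/8281 → turn -1·90°
n=3: pose=(-8,-1,W); sL=60/533, sR=60/493; mL=13590/262769, mR=30/533; mL+mR=28380/262769 → advance +1; mR−mL=1200/262769 → turn +1·90°
n=4: pose=(-9,-1,S); sL=15/97, sR=15/137; mL=2655/26578, mR=15/194; mL+mR=2355/13289 → advance +1; mR−mL=-300/13289 → turn -1·90°
n=5: pose=(-9,-2,W); sL=60/593, sR=12/109; mL=2982/64637, mR=30/593; mL+mR=6252/64637 → advance +1; mR−mL=288/64637 → turn +1·90°
n=6: pose=(-10,-2,S); sL=30/221, sR=6/61; mL=1167/13481, mR=15/221; mL+mR=2082/13481 → advance +1; mR−mL=-252/13481 → turn -1·90°
n=7: pose=(-10,-3,W); sL=20/219, sR=60/601; mL=5450/131619, mR=10/219; mL+mR=3820/43873 → advance +1; mR−mL=560/131619 → turn +1·90°

0 15/73 15/109 2175/15914 15/146 -7 1 S
1 20/159 12/89 826/14151 10/159 -7 0 W
2 30/169 6/49 963/8281 15/169 -8 0 S
3 60/533 60/493 13590/262769 30/533 -8 -1 W
4 15/97 15/137 2655/26578 15/194 -9 -1 S
5 60/593 12/109 2982/64637 30/593 -9 -2 W
6 30/221 6/61 1167/13481 15/221 -10 -2 S
7 20/219 60/601 5450/131619 10/219 -10 -3 W
final -11 -3 S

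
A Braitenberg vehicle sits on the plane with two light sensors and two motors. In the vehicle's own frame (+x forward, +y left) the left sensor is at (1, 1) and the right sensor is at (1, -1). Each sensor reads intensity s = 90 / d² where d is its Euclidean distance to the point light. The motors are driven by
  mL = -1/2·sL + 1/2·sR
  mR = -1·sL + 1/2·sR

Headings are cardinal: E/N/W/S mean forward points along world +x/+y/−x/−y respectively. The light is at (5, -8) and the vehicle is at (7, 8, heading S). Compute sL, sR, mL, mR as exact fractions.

left sensor world pos  = (8, 7); dL² = 234
right sensor world pos = (6, 7); dR² = 226
sL = 90/234 = 5/13
sR = 90/226 = 45/113
mL = -1/2·sL + 1/2·sR = 10/1469
mR = -1·sL + 1/2·sR = -545/2938

5/13 45/113 10/1469 -545/2938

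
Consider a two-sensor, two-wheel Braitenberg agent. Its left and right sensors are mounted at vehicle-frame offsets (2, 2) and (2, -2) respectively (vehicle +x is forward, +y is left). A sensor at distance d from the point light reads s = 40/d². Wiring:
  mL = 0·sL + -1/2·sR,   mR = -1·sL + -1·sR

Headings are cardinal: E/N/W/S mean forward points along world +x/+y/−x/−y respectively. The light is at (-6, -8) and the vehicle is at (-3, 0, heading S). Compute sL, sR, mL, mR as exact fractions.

40/61 40/37 -20/37 -3920/2257

left sensor world pos  = (-1, -2); dL² = 61
right sensor world pos = (-5, -2); dR² = 37
sL = 40/61 = 40/61
sR = 40/37 = 40/37
mL = 0·sL + -1/2·sR = -20/37
mR = -1·sL + -1·sR = -3920/2257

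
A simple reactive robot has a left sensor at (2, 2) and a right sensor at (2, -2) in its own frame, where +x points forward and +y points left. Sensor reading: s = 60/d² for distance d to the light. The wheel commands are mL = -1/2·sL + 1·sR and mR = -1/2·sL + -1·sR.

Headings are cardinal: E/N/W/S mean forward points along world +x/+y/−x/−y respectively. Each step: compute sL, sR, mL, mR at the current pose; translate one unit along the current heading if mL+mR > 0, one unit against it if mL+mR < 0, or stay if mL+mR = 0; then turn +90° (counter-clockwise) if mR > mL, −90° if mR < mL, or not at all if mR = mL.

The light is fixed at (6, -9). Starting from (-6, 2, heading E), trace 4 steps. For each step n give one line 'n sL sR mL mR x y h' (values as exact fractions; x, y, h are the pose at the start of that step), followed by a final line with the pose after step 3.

n=0: pose=(-6,2,E); sL=60/269, sR=60/181; mL=10710/48689, mR=-21570/48689; mL+mR=-60/269 → advance -1; mR−mL=-120/181 → turn -1·90°
n=1: pose=(-7,2,S); sL=30/101, sR=10/51; mL=245/5151, mR=-1775/5151; mL+mR=-30/101 → advance -1; mR−mL=-20/51 → turn -1·90°
n=2: pose=(-7,3,W); sL=12/65, sR=60/421; mL=1374/27365, mR=-6426/27365; mL+mR=-12/65 → advance -1; mR−mL=-120/421 → turn -1·90°
n=3: pose=(-6,3,N); sL=15/98, sR=15/74; mL=915/7252, mR=-2025/7252; mL+mR=-15/98 → advance -1; mR−mL=-15/37 → turn -1·90°

0 60/269 60/181 10710/48689 -21570/48689 -6 2 E
1 30/101 10/51 245/5151 -1775/5151 -7 2 S
2 12/65 60/421 1374/27365 -6426/27365 -7 3 W
3 15/98 15/74 915/7252 -2025/7252 -6 3 N
final -6 2 E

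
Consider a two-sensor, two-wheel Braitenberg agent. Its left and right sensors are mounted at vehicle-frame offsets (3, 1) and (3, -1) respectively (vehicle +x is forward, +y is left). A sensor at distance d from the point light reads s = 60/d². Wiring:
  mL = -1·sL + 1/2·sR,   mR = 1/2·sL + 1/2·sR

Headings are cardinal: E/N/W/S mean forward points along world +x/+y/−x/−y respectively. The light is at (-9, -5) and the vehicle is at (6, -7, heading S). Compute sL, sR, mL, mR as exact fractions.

60/281 60/221 -4830/62101 15060/62101

left sensor world pos  = (7, -10); dL² = 281
right sensor world pos = (5, -10); dR² = 221
sL = 60/281 = 60/281
sR = 60/221 = 60/221
mL = -1·sL + 1/2·sR = -4830/62101
mR = 1/2·sL + 1/2·sR = 15060/62101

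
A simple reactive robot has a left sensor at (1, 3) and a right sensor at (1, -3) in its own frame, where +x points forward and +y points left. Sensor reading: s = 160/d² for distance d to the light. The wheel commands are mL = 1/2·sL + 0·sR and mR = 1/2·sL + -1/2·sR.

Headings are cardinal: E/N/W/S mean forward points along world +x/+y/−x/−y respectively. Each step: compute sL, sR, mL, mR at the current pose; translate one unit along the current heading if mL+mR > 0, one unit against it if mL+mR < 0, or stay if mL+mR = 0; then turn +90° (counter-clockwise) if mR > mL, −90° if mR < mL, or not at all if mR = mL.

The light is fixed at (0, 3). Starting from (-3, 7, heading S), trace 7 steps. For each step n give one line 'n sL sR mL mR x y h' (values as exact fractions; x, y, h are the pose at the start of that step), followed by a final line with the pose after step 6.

0 160/9 32/9 80/9 64/9 -3 7 S
1 10 40/13 5 45/13 -3 6 W
2 32/13 160/17 16/13 -768/221 -4 6 N
3 80/17 16 40/17 -96/17 -4 5 E
4 32 32/13 16 192/13 -5 5 S
5 4 40/13 2 6/13 -5 4 W
6 32/17 160/13 16/17 -1152/221 -6 4 N
final -6 3 E

n=0: pose=(-3,7,S); sL=160/9, sR=32/9; mL=80/9, mR=64/9; mL+mR=16 → advance +1; mR−mL=-16/9 → turn -1·90°
n=1: pose=(-3,6,W); sL=10, sR=40/13; mL=5, mR=45/13; mL+mR=110/13 → advance +1; mR−mL=-20/13 → turn -1·90°
n=2: pose=(-4,6,N); sL=32/13, sR=160/17; mL=16/13, mR=-768/221; mL+mR=-496/221 → advance -1; mR−mL=-80/17 → turn -1·90°
n=3: pose=(-4,5,E); sL=80/17, sR=16; mL=40/17, mR=-96/17; mL+mR=-56/17 → advance -1; mR−mL=-8 → turn -1·90°
n=4: pose=(-5,5,S); sL=32, sR=32/13; mL=16, mR=192/13; mL+mR=400/13 → advance +1; mR−mL=-16/13 → turn -1·90°
n=5: pose=(-5,4,W); sL=4, sR=40/13; mL=2, mR=6/13; mL+mR=32/13 → advance +1; mR−mL=-20/13 → turn -1·90°
n=6: pose=(-6,4,N); sL=32/17, sR=160/13; mL=16/17, mR=-1152/221; mL+mR=-944/221 → advance -1; mR−mL=-80/13 → turn -1·90°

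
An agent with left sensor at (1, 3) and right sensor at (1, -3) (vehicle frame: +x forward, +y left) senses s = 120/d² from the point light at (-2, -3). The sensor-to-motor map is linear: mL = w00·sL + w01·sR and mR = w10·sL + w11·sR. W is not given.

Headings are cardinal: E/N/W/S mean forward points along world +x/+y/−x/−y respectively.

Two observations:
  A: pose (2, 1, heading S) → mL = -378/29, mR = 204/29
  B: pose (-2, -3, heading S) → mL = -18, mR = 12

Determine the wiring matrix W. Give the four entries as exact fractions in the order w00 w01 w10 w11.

obs A: pose=(2,1,S) → sL=60/29, sR=12, mL=-378/29, mR=204/29
obs B: pose=(-2,-3,S) → sL=12, sR=12, mL=-18, mR=12
sensor matrix S = [[60/29, 12], [12, 12]]; det S = -3456/29
solve [mL_A; mL_B] = S·[w00; w01] and [mR_A; mR_B] = S·[w10; w11]:
  w00 = -1/2, w01 = -1, w10 = 1/2, w11 = 1/2

-1/2 -1 1/2 1/2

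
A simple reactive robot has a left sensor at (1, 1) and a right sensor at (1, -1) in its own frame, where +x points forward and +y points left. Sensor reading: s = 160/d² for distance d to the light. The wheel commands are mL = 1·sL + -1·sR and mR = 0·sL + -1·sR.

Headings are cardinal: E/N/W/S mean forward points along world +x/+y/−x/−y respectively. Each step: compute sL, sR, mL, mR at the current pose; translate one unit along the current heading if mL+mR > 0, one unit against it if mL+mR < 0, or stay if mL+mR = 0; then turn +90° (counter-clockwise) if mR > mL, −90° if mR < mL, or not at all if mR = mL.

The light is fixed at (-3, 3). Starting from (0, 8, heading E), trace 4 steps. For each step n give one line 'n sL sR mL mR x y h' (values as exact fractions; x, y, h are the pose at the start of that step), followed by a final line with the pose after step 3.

n=0: pose=(0,8,E); sL=40/13, sR=5; mL=-25/13, mR=-5; mL+mR=-90/13 → advance -1; mR−mL=-40/13 → turn -1·90°
n=1: pose=(-1,8,S); sL=32/5, sR=160/17; mL=-256/85, mR=-160/17; mL+mR=-1056/85 → advance -1; mR−mL=-32/5 → turn -1·90°
n=2: pose=(-1,9,W); sL=80/13, sR=16/5; mL=192/65, mR=-16/5; mL+mR=-16/65 → advance -1; mR−mL=-80/13 → turn -1·90°
n=3: pose=(0,9,N); sL=160/53, sR=32/13; mL=384/689, mR=-32/13; mL+mR=-1312/689 → advance -1; mR−mL=-160/53 → turn -1·90°

0 40/13 5 -25/13 -5 0 8 E
1 32/5 160/17 -256/85 -160/17 -1 8 S
2 80/13 16/5 192/65 -16/5 -1 9 W
3 160/53 32/13 384/689 -32/13 0 9 N
final 0 8 E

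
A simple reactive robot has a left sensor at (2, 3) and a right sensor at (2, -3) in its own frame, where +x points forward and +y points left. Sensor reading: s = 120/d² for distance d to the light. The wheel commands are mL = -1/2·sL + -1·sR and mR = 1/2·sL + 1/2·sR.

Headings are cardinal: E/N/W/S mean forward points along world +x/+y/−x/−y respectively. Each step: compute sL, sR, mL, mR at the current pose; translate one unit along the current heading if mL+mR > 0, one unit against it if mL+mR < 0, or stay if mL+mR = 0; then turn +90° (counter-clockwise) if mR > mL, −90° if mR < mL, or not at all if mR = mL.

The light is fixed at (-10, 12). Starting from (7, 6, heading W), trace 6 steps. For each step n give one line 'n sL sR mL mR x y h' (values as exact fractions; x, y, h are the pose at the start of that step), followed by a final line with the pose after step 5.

0 20/51 20/39 -470/663 100/221 7 6 W
1 24/101 120/289 -15588/29189 9528/29189 8 6 S
2 30/101 15/58 -2385/5858 3255/11716 8 7 E
3 24/41 120/409 -9828/16769 7368/16769 7 7 N
4 20/51 20/39 -470/663 100/221 7 6 W
5 24/101 120/289 -15588/29189 9528/29189 8 6 S
final 8 7 E

n=0: pose=(7,6,W); sL=20/51, sR=20/39; mL=-470/663, mR=100/221; mL+mR=-10/39 → advance -1; mR−mL=770/663 → turn +1·90°
n=1: pose=(8,6,S); sL=24/101, sR=120/289; mL=-15588/29189, mR=9528/29189; mL+mR=-60/289 → advance -1; mR−mL=25116/29189 → turn +1·90°
n=2: pose=(8,7,E); sL=30/101, sR=15/58; mL=-2385/5858, mR=3255/11716; mL+mR=-15/116 → advance -1; mR−mL=8025/11716 → turn +1·90°
n=3: pose=(7,7,N); sL=24/41, sR=120/409; mL=-9828/16769, mR=7368/16769; mL+mR=-60/409 → advance -1; mR−mL=17196/16769 → turn +1·90°
n=4: pose=(7,6,W); sL=20/51, sR=20/39; mL=-470/663, mR=100/221; mL+mR=-10/39 → advance -1; mR−mL=770/663 → turn +1·90°
n=5: pose=(8,6,S); sL=24/101, sR=120/289; mL=-15588/29189, mR=9528/29189; mL+mR=-60/289 → advance -1; mR−mL=25116/29189 → turn +1·90°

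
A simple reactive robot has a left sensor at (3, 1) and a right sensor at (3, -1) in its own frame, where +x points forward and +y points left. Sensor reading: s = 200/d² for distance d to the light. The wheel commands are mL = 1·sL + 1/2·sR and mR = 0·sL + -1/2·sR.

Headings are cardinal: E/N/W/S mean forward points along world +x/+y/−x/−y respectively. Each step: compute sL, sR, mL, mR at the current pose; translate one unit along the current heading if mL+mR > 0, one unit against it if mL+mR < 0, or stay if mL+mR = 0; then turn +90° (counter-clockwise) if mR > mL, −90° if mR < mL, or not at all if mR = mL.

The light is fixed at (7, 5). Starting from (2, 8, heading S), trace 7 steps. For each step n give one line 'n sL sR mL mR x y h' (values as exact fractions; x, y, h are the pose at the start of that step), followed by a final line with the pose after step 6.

0 25/2 50/9 275/18 -25/9 2 8 S
1 40/13 200/73 4220/949 -100/73 2 7 W
2 100/37 4 174/37 -2 1 7 N
3 8 200/13 204/13 -100/13 1 8 E
4 25/2 50/9 275/18 -25/9 2 8 S
5 40/13 200/73 4220/949 -100/73 2 7 W
6 100/37 4 174/37 -2 1 7 N
final 1 8 E

n=0: pose=(2,8,S); sL=25/2, sR=50/9; mL=275/18, mR=-25/9; mL+mR=25/2 → advance +1; mR−mL=-325/18 → turn -1·90°
n=1: pose=(2,7,W); sL=40/13, sR=200/73; mL=4220/949, mR=-100/73; mL+mR=40/13 → advance +1; mR−mL=-5520/949 → turn -1·90°
n=2: pose=(1,7,N); sL=100/37, sR=4; mL=174/37, mR=-2; mL+mR=100/37 → advance +1; mR−mL=-248/37 → turn -1·90°
n=3: pose=(1,8,E); sL=8, sR=200/13; mL=204/13, mR=-100/13; mL+mR=8 → advance +1; mR−mL=-304/13 → turn -1·90°
n=4: pose=(2,8,S); sL=25/2, sR=50/9; mL=275/18, mR=-25/9; mL+mR=25/2 → advance +1; mR−mL=-325/18 → turn -1·90°
n=5: pose=(2,7,W); sL=40/13, sR=200/73; mL=4220/949, mR=-100/73; mL+mR=40/13 → advance +1; mR−mL=-5520/949 → turn -1·90°
n=6: pose=(1,7,N); sL=100/37, sR=4; mL=174/37, mR=-2; mL+mR=100/37 → advance +1; mR−mL=-248/37 → turn -1·90°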